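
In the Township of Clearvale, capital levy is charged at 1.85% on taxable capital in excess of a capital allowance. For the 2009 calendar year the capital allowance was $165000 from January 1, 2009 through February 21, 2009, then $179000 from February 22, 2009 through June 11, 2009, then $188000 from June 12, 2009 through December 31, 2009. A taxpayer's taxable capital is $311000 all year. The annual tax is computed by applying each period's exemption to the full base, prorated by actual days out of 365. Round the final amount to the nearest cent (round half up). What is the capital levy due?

$2386.30

January 1 – February 21, 2009: 52 days, exemption $165000 → ($311000 − $165000) × 1.85% × 52/365 = $384.8000
February 22 – June 11, 2009: 110 days, exemption $179000 → ($311000 − $179000) × 1.85% × 110/365 = $735.9452
June 12 – December 31, 2009: 203 days, exemption $188000 → ($311000 − $188000) × 1.85% × 203/365 = $1265.5521
Total = $2386.2973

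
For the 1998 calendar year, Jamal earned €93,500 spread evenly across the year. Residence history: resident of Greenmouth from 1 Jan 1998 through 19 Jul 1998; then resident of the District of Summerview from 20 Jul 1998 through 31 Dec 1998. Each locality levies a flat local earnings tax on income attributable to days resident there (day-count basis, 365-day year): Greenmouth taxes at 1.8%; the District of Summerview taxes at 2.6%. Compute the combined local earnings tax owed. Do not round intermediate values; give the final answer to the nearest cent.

€2,021.14

Greenmouth, 1 Jan – 19 Jul 1998: 200 days → €93,500 × 1.8% × 200/365 = €922.1918
The District of Summerview, 20 Jul – 31 Dec 1998: 165 days → €93,500 × 2.6% × 165/365 = €1,098.9452
Total = €2,021.1370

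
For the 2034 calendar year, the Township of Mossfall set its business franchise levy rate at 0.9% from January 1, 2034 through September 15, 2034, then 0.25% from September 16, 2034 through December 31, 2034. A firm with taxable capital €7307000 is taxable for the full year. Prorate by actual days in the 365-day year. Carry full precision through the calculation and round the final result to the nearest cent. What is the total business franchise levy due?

€51839.66

January 1 – September 15, 2034: 258 days at 0.9% → €7307000 × 0.9% × 258/365 = €46484.5315
September 16 – December 31, 2034: 107 days at 0.25% → €7307000 × 0.25% × 107/365 = €5355.1301
Total = €51839.6616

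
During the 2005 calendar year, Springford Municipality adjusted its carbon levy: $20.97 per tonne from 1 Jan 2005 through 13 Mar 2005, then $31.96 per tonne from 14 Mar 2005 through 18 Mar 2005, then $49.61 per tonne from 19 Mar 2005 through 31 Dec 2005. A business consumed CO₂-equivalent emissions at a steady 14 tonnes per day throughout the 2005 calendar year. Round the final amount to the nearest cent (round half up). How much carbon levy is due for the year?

$223,402.48

1 Jan – 13 Mar 2005: 72 days × 14 tonnes/day = 1,008 tonnes at $20.97/tonne → $21,137.76
14 Mar – 18 Mar 2005: 5 days × 14 tonnes/day = 70 tonnes at $31.96/tonne → $2,237.20
19 Mar – 31 Dec 2005: 288 days × 14 tonnes/day = 4,032 tonnes at $49.61/tonne → $200,027.52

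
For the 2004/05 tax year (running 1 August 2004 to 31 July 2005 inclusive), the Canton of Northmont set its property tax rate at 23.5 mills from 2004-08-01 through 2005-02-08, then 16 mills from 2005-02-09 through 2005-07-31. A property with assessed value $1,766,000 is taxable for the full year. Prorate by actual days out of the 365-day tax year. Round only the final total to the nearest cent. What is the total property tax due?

$35,223.23

2004-08-01 to 2005-02-08: 192 days at 23.5 mills → $1,766,000 × 2.35% × 192/365 = $21,830.6630
2005-02-09 to 2005-07-31: 173 days at 16 mills → $1,766,000 × 1.6% × 173/365 = $13,392.5699
Total = $35,223.2329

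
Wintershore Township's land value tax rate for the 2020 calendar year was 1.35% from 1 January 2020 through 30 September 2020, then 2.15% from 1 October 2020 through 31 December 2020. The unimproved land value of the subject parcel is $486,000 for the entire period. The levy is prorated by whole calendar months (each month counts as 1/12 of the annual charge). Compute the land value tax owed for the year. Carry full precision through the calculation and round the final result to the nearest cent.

1 January – 30 September 2020: 9 months at 1.35% → $486,000 × 1.35% × 9/12 = $4,920.7500
1 October – 31 December 2020: 3 months at 2.15% → $486,000 × 2.15% × 3/12 = $2,612.2500
Total = $7,533.0000

$7,533.00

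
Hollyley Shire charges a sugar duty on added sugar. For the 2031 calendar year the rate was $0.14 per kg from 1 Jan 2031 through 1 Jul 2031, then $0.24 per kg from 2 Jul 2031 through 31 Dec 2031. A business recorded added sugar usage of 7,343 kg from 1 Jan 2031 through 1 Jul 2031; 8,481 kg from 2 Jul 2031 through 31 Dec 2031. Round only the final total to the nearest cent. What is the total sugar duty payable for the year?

1 Jan – 1 Jul 2031: 7,343 kg at $0.14/kg → $1,028.02
2 Jul – 31 Dec 2031: 8,481 kg at $0.24/kg → $2,035.44

$3,063.46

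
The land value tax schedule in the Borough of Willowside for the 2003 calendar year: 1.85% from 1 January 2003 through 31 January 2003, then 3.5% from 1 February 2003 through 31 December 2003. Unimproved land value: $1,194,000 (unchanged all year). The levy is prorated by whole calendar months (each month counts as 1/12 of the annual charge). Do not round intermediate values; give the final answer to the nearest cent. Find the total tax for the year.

1 January – 31 January 2003: 1 month at 1.85% → $1,194,000 × 1.85% × 1/12 = $1,840.7500
1 February – 31 December 2003: 11 months at 3.5% → $1,194,000 × 3.5% × 11/12 = $38,307.5000
Total = $40,148.2500

$40,148.25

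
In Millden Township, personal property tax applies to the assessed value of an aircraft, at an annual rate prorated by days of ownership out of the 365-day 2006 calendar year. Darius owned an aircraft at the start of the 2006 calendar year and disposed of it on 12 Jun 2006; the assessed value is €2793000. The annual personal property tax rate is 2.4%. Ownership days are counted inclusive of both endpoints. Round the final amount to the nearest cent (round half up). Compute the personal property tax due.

Days held (1 Jan – 12 Jun 2006): 163 out of 365
Tax = €2793000 × 2.4% × 163/365 = €29934.8384

€29934.84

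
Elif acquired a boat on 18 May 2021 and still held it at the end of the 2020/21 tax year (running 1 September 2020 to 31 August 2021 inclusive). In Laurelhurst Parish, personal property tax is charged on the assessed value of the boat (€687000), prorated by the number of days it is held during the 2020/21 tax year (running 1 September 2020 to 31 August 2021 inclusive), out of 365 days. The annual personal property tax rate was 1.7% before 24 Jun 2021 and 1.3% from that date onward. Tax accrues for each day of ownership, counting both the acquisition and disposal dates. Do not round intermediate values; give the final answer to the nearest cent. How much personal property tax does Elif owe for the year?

€2872.22

18 May – 23 Jun 2021: 37 days at 1.7% → €687000 × 1.7% × 37/365 = €1183.8986
24 Jun – 31 Aug 2021: 69 days at 1.3% → €687000 × 1.3% × 69/365 = €1688.3260
Total = €2872.2247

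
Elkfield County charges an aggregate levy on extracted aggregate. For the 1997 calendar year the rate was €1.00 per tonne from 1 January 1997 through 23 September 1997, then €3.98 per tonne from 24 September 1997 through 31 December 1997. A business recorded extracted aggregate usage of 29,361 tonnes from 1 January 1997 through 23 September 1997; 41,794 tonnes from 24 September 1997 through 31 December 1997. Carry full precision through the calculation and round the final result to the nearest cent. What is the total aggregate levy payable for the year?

€195701.12

1 January – 23 September 1997: 29,361 tonnes at €1.00/tonne → €29361.00
24 September – 31 December 1997: 41,794 tonnes at €3.98/tonne → €166340.12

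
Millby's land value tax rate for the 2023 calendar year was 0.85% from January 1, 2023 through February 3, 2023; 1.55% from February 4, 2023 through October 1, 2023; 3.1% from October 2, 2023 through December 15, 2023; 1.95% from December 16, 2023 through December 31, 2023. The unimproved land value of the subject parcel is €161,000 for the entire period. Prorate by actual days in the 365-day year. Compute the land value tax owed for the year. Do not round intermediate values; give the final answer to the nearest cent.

January 1 – February 3, 2023: 34 days at 0.85% → €161,000 × 0.85% × 34/365 = €127.4767
February 4 – October 1, 2023: 240 days at 1.55% → €161,000 × 1.55% × 240/365 = €1,640.8767
October 2 – December 15, 2023: 75 days at 3.1% → €161,000 × 3.1% × 75/365 = €1,025.5479
December 16 – December 31, 2023: 16 days at 1.95% → €161,000 × 1.95% × 16/365 = €137.6219
Total = €2,931.5233

€2,931.52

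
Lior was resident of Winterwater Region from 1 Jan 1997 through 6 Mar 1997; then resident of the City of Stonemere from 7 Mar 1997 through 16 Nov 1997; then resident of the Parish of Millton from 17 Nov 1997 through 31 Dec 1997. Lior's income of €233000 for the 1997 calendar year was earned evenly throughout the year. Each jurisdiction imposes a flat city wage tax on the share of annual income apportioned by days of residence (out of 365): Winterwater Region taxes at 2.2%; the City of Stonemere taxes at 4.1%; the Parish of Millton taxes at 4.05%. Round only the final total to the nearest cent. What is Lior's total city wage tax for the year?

€8750.27

Winterwater Region, 1 Jan – 6 Mar 1997: 65 days → €233000 × 2.2% × 65/365 = €912.8493
The City of Stonemere, 7 Mar – 16 Nov 1997: 255 days → €233000 × 4.1% × 255/365 = €6674.0137
The Parish of Millton, 17 Nov – 31 Dec 1997: 45 days → €233000 × 4.05% × 45/365 = €1163.4041
Total = €8750.2671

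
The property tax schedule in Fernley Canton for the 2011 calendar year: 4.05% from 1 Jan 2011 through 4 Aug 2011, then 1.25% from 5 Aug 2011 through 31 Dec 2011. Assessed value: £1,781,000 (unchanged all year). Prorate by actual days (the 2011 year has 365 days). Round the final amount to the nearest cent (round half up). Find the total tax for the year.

£51,773.43

1 Jan – 4 Aug 2011: 216 days at 4.05% → £1,781,000 × 4.05% × 216/365 = £42,685.4466
5 Aug – 31 Dec 2011: 149 days at 1.25% → £1,781,000 × 1.25% × 149/365 = £9,087.9795
Total = £51,773.4260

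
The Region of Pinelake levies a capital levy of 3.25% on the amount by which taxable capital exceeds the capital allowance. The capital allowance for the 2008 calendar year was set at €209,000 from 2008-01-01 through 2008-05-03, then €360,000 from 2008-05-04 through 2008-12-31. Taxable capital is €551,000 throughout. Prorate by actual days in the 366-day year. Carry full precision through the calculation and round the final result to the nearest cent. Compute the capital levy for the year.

€7,870.15

2008-01-01 to 2008-05-03: 124 days, exemption €209,000 → (€551,000 − €209,000) × 3.25% × 124/366 = €3,765.7377
2008-05-04 to 2008-12-31: 242 days, exemption €360,000 → (€551,000 − €360,000) × 3.25% × 242/366 = €4,104.4126
Total = €7,870.1503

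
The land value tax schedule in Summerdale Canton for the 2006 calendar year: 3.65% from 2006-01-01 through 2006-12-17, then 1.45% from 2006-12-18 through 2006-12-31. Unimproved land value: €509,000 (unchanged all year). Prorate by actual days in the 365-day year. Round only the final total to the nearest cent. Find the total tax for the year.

€18,148.99

2006-01-01 to 2006-12-17: 351 days at 3.65% → €509,000 × 3.65% × 351/365 = €17,865.9000
2006-12-18 to 2006-12-31: 14 days at 1.45% → €509,000 × 1.45% × 14/365 = €283.0877
Total = €18,148.9877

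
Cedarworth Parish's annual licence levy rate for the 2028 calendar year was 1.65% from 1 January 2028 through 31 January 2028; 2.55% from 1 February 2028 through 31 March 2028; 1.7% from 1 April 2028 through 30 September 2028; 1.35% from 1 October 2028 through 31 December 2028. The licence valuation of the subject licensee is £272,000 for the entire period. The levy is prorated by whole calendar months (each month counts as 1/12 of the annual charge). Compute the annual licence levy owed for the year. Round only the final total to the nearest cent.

£4,760.00

1 January – 31 January 2028: 1 month at 1.65% → £272,000 × 1.65% × 1/12 = £374.0000
1 February – 31 March 2028: 2 months at 2.55% → £272,000 × 2.55% × 2/12 = £1,156.0000
1 April – 30 September 2028: 6 months at 1.7% → £272,000 × 1.7% × 6/12 = £2,312.0000
1 October – 31 December 2028: 3 months at 1.35% → £272,000 × 1.35% × 3/12 = £918.0000
Total = £4,760.0000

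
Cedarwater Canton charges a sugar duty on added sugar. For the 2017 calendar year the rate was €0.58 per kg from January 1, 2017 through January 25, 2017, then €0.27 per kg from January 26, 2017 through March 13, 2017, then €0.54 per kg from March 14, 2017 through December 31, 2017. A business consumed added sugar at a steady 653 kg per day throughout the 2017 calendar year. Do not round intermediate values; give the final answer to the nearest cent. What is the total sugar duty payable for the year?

€121,072.73

January 1 – January 25, 2017: 25 days × 653 kg/day = 16,325 kg at €0.58/kg → €9,468.50
January 26 – March 13, 2017: 47 days × 653 kg/day = 30,691 kg at €0.27/kg → €8,286.57
March 14 – December 31, 2017: 293 days × 653 kg/day = 191,329 kg at €0.54/kg → €103,317.66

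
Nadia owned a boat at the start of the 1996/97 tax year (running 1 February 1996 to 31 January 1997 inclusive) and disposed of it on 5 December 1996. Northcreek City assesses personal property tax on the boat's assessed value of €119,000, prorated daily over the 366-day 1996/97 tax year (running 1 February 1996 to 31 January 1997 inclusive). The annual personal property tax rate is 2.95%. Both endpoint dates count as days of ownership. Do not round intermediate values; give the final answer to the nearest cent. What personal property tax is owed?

€2,963.78

Days held (1 February – 5 December 1996): 309 out of 366
Tax = €119,000 × 2.95% × 309/366 = €2,963.7828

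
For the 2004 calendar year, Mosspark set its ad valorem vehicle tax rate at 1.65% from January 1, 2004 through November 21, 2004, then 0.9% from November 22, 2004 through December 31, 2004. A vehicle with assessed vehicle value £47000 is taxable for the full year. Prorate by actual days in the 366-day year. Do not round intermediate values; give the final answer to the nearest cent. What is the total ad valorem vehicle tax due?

January 1 – November 21, 2004: 326 days at 1.65% → £47000 × 1.65% × 326/366 = £690.7459
November 22 – December 31, 2004: 40 days at 0.9% → £47000 × 0.9% × 40/366 = £46.2295
Total = £736.9754

£736.98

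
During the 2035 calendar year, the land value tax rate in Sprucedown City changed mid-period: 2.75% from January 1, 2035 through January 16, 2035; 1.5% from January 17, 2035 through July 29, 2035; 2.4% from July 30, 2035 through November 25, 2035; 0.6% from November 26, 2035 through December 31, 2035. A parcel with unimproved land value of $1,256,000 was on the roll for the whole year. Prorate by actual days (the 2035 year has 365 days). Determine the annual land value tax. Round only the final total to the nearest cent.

$22,098.72

January 1 – January 16, 2035: 16 days at 2.75% → $1,256,000 × 2.75% × 16/365 = $1,514.0822
January 17 – July 29, 2035: 194 days at 1.5% → $1,256,000 × 1.5% × 194/365 = $10,013.5890
July 30 – November 25, 2035: 119 days at 2.4% → $1,256,000 × 2.4% × 119/365 = $9,827.7699
November 26 – December 31, 2035: 36 days at 0.6% → $1,256,000 × 0.6% × 36/365 = $743.2767
Total = $22,098.7178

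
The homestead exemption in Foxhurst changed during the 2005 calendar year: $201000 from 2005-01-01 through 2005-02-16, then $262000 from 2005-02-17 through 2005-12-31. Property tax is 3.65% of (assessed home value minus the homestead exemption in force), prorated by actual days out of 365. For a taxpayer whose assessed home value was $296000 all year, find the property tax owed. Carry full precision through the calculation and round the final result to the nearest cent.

2005-01-01 to 2005-02-16: 47 days, exemption $201000 → ($296000 − $201000) × 3.65% × 47/365 = $446.5000
2005-02-17 to 2005-12-31: 318 days, exemption $262000 → ($296000 − $262000) × 3.65% × 318/365 = $1081.2000
Total = $1527.7000

$1527.70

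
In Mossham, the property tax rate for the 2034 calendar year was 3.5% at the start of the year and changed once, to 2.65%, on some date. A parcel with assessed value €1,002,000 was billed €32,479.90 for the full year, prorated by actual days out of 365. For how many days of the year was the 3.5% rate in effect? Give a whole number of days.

254 days

Let d = days at the first rate; then 365 − d days at the second rate.
€1,002,000 × [3.5%·d + 2.65%·(365−d)] / 365 = €32,479.90
Solving gives d = 254, so the new rate took effect on 12 Sep 2034.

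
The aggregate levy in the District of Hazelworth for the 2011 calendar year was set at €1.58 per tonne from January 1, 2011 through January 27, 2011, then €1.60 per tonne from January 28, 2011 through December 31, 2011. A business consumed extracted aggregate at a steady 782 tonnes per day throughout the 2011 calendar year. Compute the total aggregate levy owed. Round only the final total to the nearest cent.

January 1 – January 27, 2011: 27 days × 782 tonnes/day = 21,114 tonnes at €1.58/tonne → €33360.12
January 28 – December 31, 2011: 338 days × 782 tonnes/day = 264,316 tonnes at €1.60/tonne → €422905.60

€456265.72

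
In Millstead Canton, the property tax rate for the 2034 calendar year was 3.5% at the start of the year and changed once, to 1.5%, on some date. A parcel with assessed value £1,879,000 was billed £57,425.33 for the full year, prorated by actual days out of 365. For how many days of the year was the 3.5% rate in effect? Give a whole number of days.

Let d = days at the first rate; then 365 − d days at the second rate.
£1,879,000 × [3.5%·d + 1.5%·(365−d)] / 365 = £57,425.33
Solving gives d = 284, so the new rate took effect on 12 Oct 2034.

284 days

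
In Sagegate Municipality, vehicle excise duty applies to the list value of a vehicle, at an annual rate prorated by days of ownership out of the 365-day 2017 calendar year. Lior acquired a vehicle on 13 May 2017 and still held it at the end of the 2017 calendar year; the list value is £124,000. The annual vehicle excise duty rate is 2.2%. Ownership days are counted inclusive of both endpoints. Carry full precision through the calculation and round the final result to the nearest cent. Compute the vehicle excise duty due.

Days held (13 May – 31 December 2017): 233 out of 365
Tax = £124,000 × 2.2% × 233/365 = £1,741.4356

£1,741.44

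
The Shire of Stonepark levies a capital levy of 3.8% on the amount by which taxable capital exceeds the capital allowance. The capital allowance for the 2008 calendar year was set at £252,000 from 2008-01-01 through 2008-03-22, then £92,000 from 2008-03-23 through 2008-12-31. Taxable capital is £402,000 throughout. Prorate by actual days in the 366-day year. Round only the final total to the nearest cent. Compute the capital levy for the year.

2008-01-01 to 2008-03-22: 82 days, exemption £252,000 → (£402,000 − £252,000) × 3.8% × 82/366 = £1,277.0492
2008-03-23 to 2008-12-31: 284 days, exemption £92,000 → (£402,000 − £92,000) × 3.8% × 284/366 = £9,140.7650
Total = £10,417.8142

£10,417.81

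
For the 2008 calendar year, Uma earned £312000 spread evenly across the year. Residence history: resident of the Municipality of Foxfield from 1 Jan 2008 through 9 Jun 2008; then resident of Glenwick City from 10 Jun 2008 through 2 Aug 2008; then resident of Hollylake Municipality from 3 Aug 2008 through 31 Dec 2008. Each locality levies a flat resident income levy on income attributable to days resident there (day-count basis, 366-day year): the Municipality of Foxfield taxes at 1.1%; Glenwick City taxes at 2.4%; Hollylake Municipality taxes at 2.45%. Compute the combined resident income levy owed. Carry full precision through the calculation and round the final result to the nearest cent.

The Municipality of Foxfield, 1 Jan – 9 Jun 2008: 161 days → £312000 × 1.1% × 161/366 = £1509.7049
Glenwick City, 10 Jun – 2 Aug 2008: 54 days → £312000 × 2.4% × 54/366 = £1104.7869
Hollylake Municipality, 3 Aug – 31 Dec 2008: 151 days → £312000 × 2.45% × 151/366 = £3153.6721
Total = £5768.1639

£5768.16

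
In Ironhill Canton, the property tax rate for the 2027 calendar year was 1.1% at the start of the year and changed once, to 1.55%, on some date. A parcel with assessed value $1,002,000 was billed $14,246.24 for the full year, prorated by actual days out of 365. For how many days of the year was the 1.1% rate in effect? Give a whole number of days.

104 days

Let d = days at the first rate; then 365 − d days at the second rate.
$1,002,000 × [1.1%·d + 1.55%·(365−d)] / 365 = $14,246.24
Solving gives d = 104, so the new rate took effect on 15 Apr 2027.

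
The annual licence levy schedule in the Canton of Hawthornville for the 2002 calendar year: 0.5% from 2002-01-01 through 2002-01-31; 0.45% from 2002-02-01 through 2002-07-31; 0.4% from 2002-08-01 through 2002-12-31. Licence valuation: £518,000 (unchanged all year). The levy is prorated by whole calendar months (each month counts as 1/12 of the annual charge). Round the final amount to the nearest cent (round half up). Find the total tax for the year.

2002-01-01 to 2002-01-31: 1 month at 0.5% → £518,000 × 0.5% × 1/12 = £215.8333
2002-02-01 to 2002-07-31: 6 months at 0.45% → £518,000 × 0.45% × 6/12 = £1,165.5000
2002-08-01 to 2002-12-31: 5 months at 0.4% → £518,000 × 0.4% × 5/12 = £863.3333
Total = £2,244.6667

£2,244.67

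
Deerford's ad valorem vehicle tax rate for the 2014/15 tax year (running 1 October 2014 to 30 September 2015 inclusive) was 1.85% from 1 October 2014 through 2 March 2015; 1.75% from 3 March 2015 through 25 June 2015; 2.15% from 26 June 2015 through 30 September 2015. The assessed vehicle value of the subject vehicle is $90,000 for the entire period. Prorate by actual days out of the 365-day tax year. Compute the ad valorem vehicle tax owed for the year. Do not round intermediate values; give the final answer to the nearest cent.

1 October 2014 – 2 March 2015: 153 days at 1.85% → $90,000 × 1.85% × 153/365 = $697.9315
3 March – 25 June 2015: 115 days at 1.75% → $90,000 × 1.75% × 115/365 = $496.2329
26 June – 30 September 2015: 97 days at 2.15% → $90,000 × 2.15% × 97/365 = $514.2329
Total = $1,708.3973

$1,708.40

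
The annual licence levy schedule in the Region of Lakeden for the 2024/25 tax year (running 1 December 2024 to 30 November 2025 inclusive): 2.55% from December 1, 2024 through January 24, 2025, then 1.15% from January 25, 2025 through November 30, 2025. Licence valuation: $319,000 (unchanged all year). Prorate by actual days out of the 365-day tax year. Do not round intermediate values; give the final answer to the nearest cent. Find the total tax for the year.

$4,341.46

December 1, 2024 – January 24, 2025: 55 days at 2.55% → $319,000 × 2.55% × 55/365 = $1,225.7466
January 25 – November 30, 2025: 310 days at 1.15% → $319,000 × 1.15% × 310/365 = $3,115.7123
Total = $4,341.4589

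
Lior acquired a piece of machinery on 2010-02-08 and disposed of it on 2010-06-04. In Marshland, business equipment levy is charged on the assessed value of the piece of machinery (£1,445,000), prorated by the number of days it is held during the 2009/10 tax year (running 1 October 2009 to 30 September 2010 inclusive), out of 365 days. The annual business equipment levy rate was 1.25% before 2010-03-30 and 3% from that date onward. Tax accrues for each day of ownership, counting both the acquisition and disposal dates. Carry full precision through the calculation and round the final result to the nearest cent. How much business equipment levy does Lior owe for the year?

2010-02-08 to 2010-03-29: 50 days at 1.25% → £1,445,000 × 1.25% × 50/365 = £2,474.3151
2010-03-30 to 2010-06-04: 67 days at 3% → £1,445,000 × 3% × 67/365 = £7,957.3973
Total = £10,431.7123

£10,431.71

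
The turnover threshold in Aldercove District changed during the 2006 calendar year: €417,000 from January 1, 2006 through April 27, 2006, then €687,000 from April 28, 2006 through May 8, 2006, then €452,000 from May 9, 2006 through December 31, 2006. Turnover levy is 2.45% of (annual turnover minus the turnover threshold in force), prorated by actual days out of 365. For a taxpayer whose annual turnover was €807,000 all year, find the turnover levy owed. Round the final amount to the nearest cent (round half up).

€8,798.86

January 1 – April 27, 2006: 117 days, exemption €417,000 → (€807,000 − €417,000) × 2.45% × 117/365 = €3,062.8356
April 28 – May 8, 2006: 11 days, exemption €687,000 → (€807,000 − €687,000) × 2.45% × 11/365 = €88.6027
May 9 – December 31, 2006: 237 days, exemption €452,000 → (€807,000 − €452,000) × 2.45% × 237/365 = €5,647.4178
Total = €8,798.8562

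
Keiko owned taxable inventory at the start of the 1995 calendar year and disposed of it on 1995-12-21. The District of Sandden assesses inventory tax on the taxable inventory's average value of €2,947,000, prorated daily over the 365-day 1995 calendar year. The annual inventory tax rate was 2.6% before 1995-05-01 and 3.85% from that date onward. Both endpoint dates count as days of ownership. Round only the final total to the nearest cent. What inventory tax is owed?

1995-01-01 to 1995-04-30: 120 days at 2.6% → €2,947,000 × 2.6% × 120/365 = €25,190.7945
1995-05-01 to 1995-12-21: 235 days at 3.85% → €2,947,000 × 3.85% × 235/365 = €73,049.2671
Total = €98,240.0616

€98,240.06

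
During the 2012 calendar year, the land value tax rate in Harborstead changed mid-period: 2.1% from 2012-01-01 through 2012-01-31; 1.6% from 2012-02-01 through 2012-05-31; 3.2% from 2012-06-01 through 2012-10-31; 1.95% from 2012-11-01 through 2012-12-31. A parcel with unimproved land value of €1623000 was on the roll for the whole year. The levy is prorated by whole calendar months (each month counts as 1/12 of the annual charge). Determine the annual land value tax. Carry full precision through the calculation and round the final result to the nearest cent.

2012-01-01 to 2012-01-31: 1 month at 2.1% → €1623000 × 2.1% × 1/12 = €2840.2500
2012-02-01 to 2012-05-31: 4 months at 1.6% → €1623000 × 1.6% × 4/12 = €8656.0000
2012-06-01 to 2012-10-31: 5 months at 3.2% → €1623000 × 3.2% × 5/12 = €21640.0000
2012-11-01 to 2012-12-31: 2 months at 1.95% → €1623000 × 1.95% × 2/12 = €5274.7500
Total = €38411.0000

€38411.00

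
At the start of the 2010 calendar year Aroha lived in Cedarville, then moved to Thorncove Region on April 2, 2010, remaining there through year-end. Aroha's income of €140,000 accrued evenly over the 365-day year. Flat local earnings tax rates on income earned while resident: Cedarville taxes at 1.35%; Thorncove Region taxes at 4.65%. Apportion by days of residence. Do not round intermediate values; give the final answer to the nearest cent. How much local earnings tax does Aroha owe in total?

€5,358.16

Cedarville, January 1 – April 1, 2010: 91 days → €140,000 × 1.35% × 91/365 = €471.2055
Thorncove Region, April 2 – December 31, 2010: 274 days → €140,000 × 4.65% × 274/365 = €4,886.9589
Total = €5,358.1644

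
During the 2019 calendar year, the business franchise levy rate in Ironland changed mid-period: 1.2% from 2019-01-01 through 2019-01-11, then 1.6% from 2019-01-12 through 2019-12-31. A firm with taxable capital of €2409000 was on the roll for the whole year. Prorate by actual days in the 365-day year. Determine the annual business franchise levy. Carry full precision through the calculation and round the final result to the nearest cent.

€38253.60

2019-01-01 to 2019-01-11: 11 days at 1.2% → €2409000 × 1.2% × 11/365 = €871.2000
2019-01-12 to 2019-12-31: 354 days at 1.6% → €2409000 × 1.6% × 354/365 = €37382.4000
Total = €38253.6000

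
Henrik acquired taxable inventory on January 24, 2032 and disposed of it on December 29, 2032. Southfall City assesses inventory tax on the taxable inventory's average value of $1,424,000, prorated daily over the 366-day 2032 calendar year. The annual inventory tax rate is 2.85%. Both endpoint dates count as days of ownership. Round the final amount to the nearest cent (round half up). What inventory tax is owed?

Days held (January 24 – December 29, 2032): 341 out of 366
Tax = $1,424,000 × 2.85% × 341/366 = $37,811.8689

$37,811.87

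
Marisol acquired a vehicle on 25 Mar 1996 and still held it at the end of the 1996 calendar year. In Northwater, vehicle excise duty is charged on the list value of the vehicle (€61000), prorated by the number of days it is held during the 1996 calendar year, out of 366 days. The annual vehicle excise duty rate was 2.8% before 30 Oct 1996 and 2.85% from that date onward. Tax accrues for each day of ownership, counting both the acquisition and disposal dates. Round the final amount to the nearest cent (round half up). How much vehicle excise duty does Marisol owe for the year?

25 Mar – 29 Oct 1996: 219 days at 2.8% → €61000 × 2.8% × 219/366 = €1022.0000
30 Oct – 31 Dec 1996: 63 days at 2.85% → €61000 × 2.85% × 63/366 = €299.2500
Total = €1321.2500

€1321.25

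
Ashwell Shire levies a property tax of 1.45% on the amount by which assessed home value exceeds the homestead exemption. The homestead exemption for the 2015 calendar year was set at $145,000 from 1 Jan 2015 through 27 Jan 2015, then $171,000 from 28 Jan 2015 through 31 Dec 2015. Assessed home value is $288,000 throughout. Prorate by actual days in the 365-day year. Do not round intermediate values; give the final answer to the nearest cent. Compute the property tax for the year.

$1,724.39

1 Jan – 27 Jan 2015: 27 days, exemption $145,000 → ($288,000 − $145,000) × 1.45% × 27/365 = $153.3822
28 Jan – 31 Dec 2015: 338 days, exemption $171,000 → ($288,000 − $171,000) × 1.45% × 338/365 = $1,571.0055
Total = $1,724.3877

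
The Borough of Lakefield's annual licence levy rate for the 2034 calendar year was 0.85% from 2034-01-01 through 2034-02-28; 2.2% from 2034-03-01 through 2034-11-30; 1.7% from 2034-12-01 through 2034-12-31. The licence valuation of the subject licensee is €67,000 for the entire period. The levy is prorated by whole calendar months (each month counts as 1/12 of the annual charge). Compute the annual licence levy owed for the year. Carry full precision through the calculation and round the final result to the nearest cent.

2034-01-01 to 2034-02-28: 2 months at 0.85% → €67,000 × 0.85% × 2/12 = €94.9167
2034-03-01 to 2034-11-30: 9 months at 2.2% → €67,000 × 2.2% × 9/12 = €1,105.5000
2034-12-01 to 2034-12-31: 1 month at 1.7% → €67,000 × 1.7% × 1/12 = €94.9167
Total = €1,295.3333

€1,295.33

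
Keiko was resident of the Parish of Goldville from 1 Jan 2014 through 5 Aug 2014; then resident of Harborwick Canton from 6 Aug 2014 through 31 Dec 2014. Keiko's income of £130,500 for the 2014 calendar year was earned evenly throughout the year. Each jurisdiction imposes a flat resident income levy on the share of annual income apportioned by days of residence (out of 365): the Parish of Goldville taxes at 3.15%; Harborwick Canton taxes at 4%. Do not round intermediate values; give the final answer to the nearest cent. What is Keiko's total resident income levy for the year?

The Parish of Goldville, 1 Jan – 5 Aug 2014: 217 days → £130,500 × 3.15% × 217/365 = £2,443.9253
Harborwick Canton, 6 Aug – 31 Dec 2014: 148 days → £130,500 × 4% × 148/365 = £2,116.6027
Total = £4,560.5281

£4,560.53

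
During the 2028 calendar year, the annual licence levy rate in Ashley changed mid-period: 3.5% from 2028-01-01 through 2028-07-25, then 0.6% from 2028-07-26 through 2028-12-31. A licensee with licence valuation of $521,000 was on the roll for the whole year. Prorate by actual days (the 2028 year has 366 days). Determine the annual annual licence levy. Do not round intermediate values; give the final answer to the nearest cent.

2028-01-01 to 2028-07-25: 207 days at 3.5% → $521,000 × 3.5% × 207/366 = $10,313.2377
2028-07-26 to 2028-12-31: 159 days at 0.6% → $521,000 × 0.6% × 159/366 = $1,358.0164
Total = $11,671.2541

$11,671.25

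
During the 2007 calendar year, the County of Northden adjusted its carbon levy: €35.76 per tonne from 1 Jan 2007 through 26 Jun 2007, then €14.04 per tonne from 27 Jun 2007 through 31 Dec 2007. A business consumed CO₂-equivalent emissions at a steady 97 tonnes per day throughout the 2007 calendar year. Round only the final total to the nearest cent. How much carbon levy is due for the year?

€869,996.88

1 Jan – 26 Jun 2007: 177 days × 97 tonnes/day = 17,169 tonnes at €35.76/tonne → €613,963.44
27 Jun – 31 Dec 2007: 188 days × 97 tonnes/day = 18,236 tonnes at €14.04/tonne → €256,033.44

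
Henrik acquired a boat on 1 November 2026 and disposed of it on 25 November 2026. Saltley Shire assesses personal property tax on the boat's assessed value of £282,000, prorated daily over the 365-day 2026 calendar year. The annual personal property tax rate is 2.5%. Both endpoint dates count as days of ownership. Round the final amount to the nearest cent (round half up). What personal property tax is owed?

£482.88

Days held (1 November – 25 November 2026): 25 out of 365
Tax = £282,000 × 2.5% × 25/365 = £482.8767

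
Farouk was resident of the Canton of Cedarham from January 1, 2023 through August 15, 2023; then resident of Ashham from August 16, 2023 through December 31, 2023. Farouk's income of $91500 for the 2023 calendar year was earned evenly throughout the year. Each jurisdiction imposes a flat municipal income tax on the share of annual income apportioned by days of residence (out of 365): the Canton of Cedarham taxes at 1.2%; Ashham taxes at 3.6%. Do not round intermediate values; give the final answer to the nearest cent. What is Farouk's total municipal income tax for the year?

The Canton of Cedarham, January 1 – August 15, 2023: 227 days → $91500 × 1.2% × 227/365 = $682.8658
Ashham, August 16 – December 31, 2023: 138 days → $91500 × 3.6% × 138/365 = $1245.4027
Total = $1928.2685

$1928.27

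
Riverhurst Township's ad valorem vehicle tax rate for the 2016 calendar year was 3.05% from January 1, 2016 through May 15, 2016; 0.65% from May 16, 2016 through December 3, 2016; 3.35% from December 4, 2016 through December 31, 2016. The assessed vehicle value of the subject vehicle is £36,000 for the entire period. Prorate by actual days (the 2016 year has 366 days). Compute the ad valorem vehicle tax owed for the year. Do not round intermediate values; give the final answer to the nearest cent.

£629.41

January 1 – May 15, 2016: 136 days at 3.05% → £36,000 × 3.05% × 136/366 = £408.0000
May 16 – December 3, 2016: 202 days at 0.65% → £36,000 × 0.65% × 202/366 = £129.1475
December 4 – December 31, 2016: 28 days at 3.35% → £36,000 × 3.35% × 28/366 = £92.2623
Total = £629.4098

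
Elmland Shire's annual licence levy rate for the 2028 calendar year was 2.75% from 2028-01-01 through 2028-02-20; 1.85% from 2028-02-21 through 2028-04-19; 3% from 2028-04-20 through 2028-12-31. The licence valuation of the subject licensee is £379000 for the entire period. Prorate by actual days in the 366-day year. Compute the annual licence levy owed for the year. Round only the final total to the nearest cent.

2028-01-01 to 2028-02-20: 51 days at 2.75% → £379000 × 2.75% × 51/366 = £1452.3156
2028-02-21 to 2028-04-19: 59 days at 1.85% → £379000 × 1.85% × 59/366 = £1130.2691
2028-04-20 to 2028-12-31: 256 days at 3% → £379000 × 3% × 256/366 = £7952.7869
Total = £10535.3716

£10535.37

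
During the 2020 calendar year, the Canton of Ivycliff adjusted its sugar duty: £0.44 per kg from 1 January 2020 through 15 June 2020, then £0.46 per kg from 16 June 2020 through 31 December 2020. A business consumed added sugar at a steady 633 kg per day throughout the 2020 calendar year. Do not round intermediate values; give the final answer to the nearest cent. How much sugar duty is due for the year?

1 January – 15 June 2020: 167 days × 633 kg/day = 105,711 kg at £0.44/kg → £46512.84
16 June – 31 December 2020: 199 days × 633 kg/day = 125,967 kg at £0.46/kg → £57944.82

£104457.66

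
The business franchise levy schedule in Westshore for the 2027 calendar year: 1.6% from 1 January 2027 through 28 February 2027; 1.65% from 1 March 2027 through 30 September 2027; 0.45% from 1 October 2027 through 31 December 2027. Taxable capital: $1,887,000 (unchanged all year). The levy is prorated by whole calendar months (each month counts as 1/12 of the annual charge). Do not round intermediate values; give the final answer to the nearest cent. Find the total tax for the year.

1 January – 28 February 2027: 2 months at 1.6% → $1,887,000 × 1.6% × 2/12 = $5,032.0000
1 March – 30 September 2027: 7 months at 1.65% → $1,887,000 × 1.65% × 7/12 = $18,162.3750
1 October – 31 December 2027: 3 months at 0.45% → $1,887,000 × 0.45% × 3/12 = $2,122.8750
Total = $25,317.2500

$25,317.25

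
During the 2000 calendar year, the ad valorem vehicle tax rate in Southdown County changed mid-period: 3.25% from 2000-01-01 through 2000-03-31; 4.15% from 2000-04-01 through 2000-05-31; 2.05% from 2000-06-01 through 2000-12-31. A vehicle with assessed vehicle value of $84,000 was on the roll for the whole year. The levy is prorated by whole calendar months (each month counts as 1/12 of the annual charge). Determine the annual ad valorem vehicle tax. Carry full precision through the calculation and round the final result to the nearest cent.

$2,268.00

2000-01-01 to 2000-03-31: 3 months at 3.25% → $84,000 × 3.25% × 3/12 = $682.5000
2000-04-01 to 2000-05-31: 2 months at 4.15% → $84,000 × 4.15% × 2/12 = $581.0000
2000-06-01 to 2000-12-31: 7 months at 2.05% → $84,000 × 2.05% × 7/12 = $1,004.5000
Total = $2,268.0000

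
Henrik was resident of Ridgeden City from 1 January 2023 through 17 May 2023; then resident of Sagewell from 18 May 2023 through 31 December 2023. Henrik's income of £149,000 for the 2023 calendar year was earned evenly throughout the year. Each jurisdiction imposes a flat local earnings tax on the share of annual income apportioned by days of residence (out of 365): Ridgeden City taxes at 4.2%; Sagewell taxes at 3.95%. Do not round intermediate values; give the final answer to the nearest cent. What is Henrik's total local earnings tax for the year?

Ridgeden City, 1 January – 17 May 2023: 137 days → £149,000 × 4.2% × 137/365 = £2,348.8932
Sagewell, 18 May – 31 December 2023: 228 days → £149,000 × 3.95% × 228/365 = £3,676.4219
Total = £6,025.3151

£6,025.32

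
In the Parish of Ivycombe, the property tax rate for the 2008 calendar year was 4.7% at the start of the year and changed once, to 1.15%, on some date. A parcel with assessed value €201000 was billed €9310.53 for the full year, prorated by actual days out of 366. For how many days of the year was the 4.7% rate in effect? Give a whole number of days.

359 days

Let d = days at the first rate; then 366 − d days at the second rate.
€201000 × [4.7%·d + 1.15%·(366−d)] / 366 = €9310.53
Solving gives d = 359, so the new rate took effect on 25 Dec 2008.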